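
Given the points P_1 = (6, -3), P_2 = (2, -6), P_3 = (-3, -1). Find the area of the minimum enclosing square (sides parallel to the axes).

81

The bounding box has width 9 and height 5.
An axis-aligned square enclosing the set must have side ≥ max(width, height).
So the minimum side is max(9, 5) = 9.
Area = 9² = 81.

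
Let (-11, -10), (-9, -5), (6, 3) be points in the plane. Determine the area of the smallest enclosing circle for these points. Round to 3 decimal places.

359.712

Call the three points A, B, C in the order given.
Side lengths²: AB² = 29, AC² = 458, BC² = 289.
Since AC² = 458 ≥ 289 + 29 = 318, the angle opposite AC is not acute, so the smallest enclosing circle has AC as diameter.
Centre = midpoint of AC = (-2.5, -3.5), r² = 458/4 = 114.5.
Area = π·r² = π·114.5 ≈ 359.712.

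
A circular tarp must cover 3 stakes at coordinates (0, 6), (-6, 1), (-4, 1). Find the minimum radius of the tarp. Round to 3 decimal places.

3.905

Call the three points A, B, C in the order given.
Side lengths²: AB² = 61, AC² = 41, BC² = 4.
Since AB² = 61 ≥ 41 + 4 = 45, the angle opposite AB is not acute, so the smallest enclosing circle has AB as diameter.
Centre = midpoint of AB = (-3, 3.5), r² = 61/4 = 15.25.
r = √(15.25) ≈ 3.905.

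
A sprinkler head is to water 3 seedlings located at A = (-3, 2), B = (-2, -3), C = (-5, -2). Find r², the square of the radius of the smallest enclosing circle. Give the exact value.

Side lengths²: AB² = 26, AC² = 20, BC² = 10.
Since AB² = 26 < 20 + 10 = 30, the triangle is acute, so the smallest enclosing circle is the circumcircle.
Circumcentre = (-20/7, -4/7), r² = 325/49.

325/49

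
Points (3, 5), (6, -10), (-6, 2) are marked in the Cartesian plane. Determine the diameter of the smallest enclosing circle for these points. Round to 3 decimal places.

Call the three points A, B, C in the order given.
Side lengths²: AB² = 234, AC² = 90, BC² = 288.
Since BC² = 288 < 234 + 90 = 324, the triangle is acute, so the smallest enclosing circle is the circumcircle.
Circumcentre = (0.75, -3.25), r² = 73.125.
Diameter = 2r = 2√(73.125) ≈ 17.103.

17.103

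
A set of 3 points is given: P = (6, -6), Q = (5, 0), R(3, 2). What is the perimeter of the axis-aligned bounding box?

22

Width = max x − min x = 6 − 3 = 3.
Height = max y − min y = 2 − (-6) = 8.
Perimeter = 2(3 + 8) = 22.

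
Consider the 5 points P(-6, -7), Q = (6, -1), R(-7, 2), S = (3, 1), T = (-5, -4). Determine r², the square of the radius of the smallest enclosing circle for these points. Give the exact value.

18245/361

The minimum enclosing circle is determined by three boundary points: P, Q, R.
Their circumcentre is (-20/19, -36/19) with r² = 18245/361.
The farthest remaining point S is at distance² 8954/361 ≤ 18245/361.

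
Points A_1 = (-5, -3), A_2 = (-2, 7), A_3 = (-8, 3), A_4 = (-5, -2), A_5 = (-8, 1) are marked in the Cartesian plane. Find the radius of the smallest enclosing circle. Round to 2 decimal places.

5.22

The minimum enclosing circle of a finite set is fixed by two of the points (as a diameter) or three (as a circumcircle).
The farthest pair is A_1–A_2 with squared distance 109. The circle on this segment as diameter has centre (-3.5, 2) and r² = 109/4 = 27.25.
Check A_3: distance² to centre = 21.25 ≤ 27.25, so it lies inside.
All remaining points lie in this disk, and no smaller disk contains both endpoints, so this is the minimum enclosing circle.
r = √(27.25) ≈ 5.22.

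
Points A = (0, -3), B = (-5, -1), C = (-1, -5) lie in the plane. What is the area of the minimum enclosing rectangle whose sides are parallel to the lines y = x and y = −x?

12

In coordinates u = x + y, v = x − y the rectangle is axis-aligned; the map (x,y)→(u,v) scales areas by 2.
u-values: -3, -6, -6; range = -3 − (-6) = 3.
v-values: 3, -4, 4; range = 4 − (-4) = 8.
Area = (3 × 8) / 2 = 12.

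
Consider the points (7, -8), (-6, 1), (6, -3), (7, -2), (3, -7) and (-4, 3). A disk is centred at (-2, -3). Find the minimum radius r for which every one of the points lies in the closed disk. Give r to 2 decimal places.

The required radius is the distance from (-2, -3) to the farthest point.
Squared distances: 106, 32, 64, 82, 41, 40.
Maximum is 106, attained at (7, -8).
r = √106 ≈ 10.30.

10.30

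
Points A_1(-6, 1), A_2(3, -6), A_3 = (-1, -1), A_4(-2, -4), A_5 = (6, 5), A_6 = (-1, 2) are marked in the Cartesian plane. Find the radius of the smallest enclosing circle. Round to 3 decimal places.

6.852

By Welzl's lemma the MEC is supported by two points (diametrically opposite) or three points (on a circumcircle).
The minimum enclosing circle is determined by three boundary points: A_1, A_2, A_5.
Their circumcentre is (5/6, 0.5) with r² = 845/18.
The farthest remaining point A_4 is at distance² 509/18 ≤ 845/18.
r = √(845/18) ≈ 6.852.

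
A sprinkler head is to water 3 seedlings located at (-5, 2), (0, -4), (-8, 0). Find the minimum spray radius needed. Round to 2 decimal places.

4.47

Call the three points A, B, C in the order given.
Side lengths²: AB² = 61, AC² = 13, BC² = 80.
Since BC² = 80 ≥ 61 + 13 = 74, the angle opposite BC is not acute, so the smallest enclosing circle has BC as diameter.
Centre = midpoint of BC = (-4, -2), r² = 80/4 = 20.
r = √20 ≈ 4.47.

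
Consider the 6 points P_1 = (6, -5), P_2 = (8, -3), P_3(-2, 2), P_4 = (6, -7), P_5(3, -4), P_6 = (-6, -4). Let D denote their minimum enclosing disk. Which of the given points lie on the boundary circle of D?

P_2, P_6

A smallest enclosing disk is always determined by at most three of the input points on its boundary.
The farthest pair is P_2–P_6 with squared distance 197. The circle on this segment as diameter has centre (1, -3.5) and r² = 197/4 = 49.25.
Check P_1: distance² to centre = 27.25 ≤ 49.25, so it lies inside.
All remaining points lie in this disk, and no smaller disk contains both endpoints, so this is the minimum enclosing circle.
The points at distance exactly r from the centre are P_2, P_6 — 2 points.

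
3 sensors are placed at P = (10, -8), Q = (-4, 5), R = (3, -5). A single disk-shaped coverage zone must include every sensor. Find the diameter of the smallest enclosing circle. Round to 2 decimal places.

19.10

Side lengths²: PQ² = 365, PR² = 58, QR² = 149.
Since PQ² = 365 ≥ 149 + 58 = 207, the angle opposite PQ is not acute, so the smallest enclosing circle has PQ as diameter.
Centre = midpoint of PQ = (3, -1.5), r² = 365/4 = 91.25.
Diameter = 2r = 2√(91.25) ≈ 19.10.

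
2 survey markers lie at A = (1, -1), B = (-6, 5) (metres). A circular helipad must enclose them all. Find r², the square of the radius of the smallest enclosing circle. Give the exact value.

The smallest circle enclosing two points has them as diameter endpoints.
Centre = midpoint = (-2.5, 2); r² = |AB|²/4 = 85/4 = 21.25.

21.25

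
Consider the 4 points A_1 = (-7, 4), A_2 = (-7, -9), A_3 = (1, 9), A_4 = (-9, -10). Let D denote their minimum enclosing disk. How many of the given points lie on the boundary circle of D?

By Welzl's lemma the MEC is supported by two points (diametrically opposite) or three points (on a circumcircle).
The farthest pair is A_3–A_4 with squared distance 461. The circle on this segment as diameter has centre (-4, -0.5) and r² = 461/4 = 115.25.
Check A_1: distance² to centre = 29.25 ≤ 115.25, so it lies inside.
All remaining points lie in this disk, and no smaller disk contains both endpoints, so this is the minimum enclosing circle.
The points at distance exactly r from the centre are A_3, A_4 — 2 points.

2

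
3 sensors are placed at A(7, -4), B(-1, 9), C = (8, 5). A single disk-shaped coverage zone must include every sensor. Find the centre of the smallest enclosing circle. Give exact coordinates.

(3, 2.5)

Side lengths²: AB² = 233, AC² = 82, BC² = 97.
Since AB² = 233 ≥ 97 + 82 = 179, the angle opposite AB is not acute, so the smallest enclosing circle has AB as diameter.
Centre = midpoint of AB = (3, 2.5), r² = 233/4 = 58.25.
Centre = (3, 2.5).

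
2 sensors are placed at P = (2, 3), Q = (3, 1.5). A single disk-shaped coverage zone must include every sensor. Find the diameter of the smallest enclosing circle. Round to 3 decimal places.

1.803

The smallest circle enclosing two points has them as diameter endpoints.
Centre = midpoint = (2.5, 2.25); r² = |PQ|²/4 = 3.25/4 = 0.8125.
Diameter = 2r = 2√(0.8125) ≈ 1.803.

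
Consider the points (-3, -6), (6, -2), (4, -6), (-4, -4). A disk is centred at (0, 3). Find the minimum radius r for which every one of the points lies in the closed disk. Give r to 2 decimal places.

The required radius is the distance from (0, 3) to the farthest point.
Squared distances: 90, 61, 97, 65.
Maximum is 97, attained at (4, -6).
r = √97 ≈ 9.85.

9.85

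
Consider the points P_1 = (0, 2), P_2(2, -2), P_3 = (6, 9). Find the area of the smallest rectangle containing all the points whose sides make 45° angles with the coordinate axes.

52.5

In coordinates u = x + y, v = x − y the rectangle is axis-aligned; the map (x,y)→(u,v) scales areas by 2.
u-values: 2, 0, 15; range = 15 − 0 = 15.
v-values: -2, 4, -3; range = 4 − (-3) = 7.
Area = (15 × 7) / 2 = 52.5.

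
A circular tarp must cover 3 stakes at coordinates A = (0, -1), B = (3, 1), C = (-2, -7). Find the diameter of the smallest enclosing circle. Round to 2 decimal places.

9.43

Side lengths²: AB² = 13, AC² = 40, BC² = 89.
Since BC² = 89 ≥ 40 + 13 = 53, the angle opposite BC is not acute, so the smallest enclosing circle has BC as diameter.
Centre = midpoint of BC = (0.5, -3), r² = 89/4 = 22.25.
Diameter = 2r = 2√(22.25) ≈ 9.43.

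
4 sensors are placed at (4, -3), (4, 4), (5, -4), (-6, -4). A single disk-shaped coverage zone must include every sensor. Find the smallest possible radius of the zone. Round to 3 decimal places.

6.453

The minimum enclosing circle is determined by three boundary points: (4, 4), (5, -4), (-6, -4).
Their circumcentre is (-0.5, -0.625) with r² = 41.640625.
The farthest remaining point (4, -3) is at distance² 25.890625 ≤ 41.640625.
r = √(41.640625) ≈ 6.453.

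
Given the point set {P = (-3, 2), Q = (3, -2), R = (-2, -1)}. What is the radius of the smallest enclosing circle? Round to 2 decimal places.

Side lengths²: PQ² = 52, PR² = 10, QR² = 26.
Since PQ² = 52 ≥ 26 + 10 = 36, the angle opposite PQ is not acute, so the smallest enclosing circle has PQ as diameter.
Centre = midpoint of PQ = (0, 0), r² = 52/4 = 13.
r = √13 ≈ 3.61.

3.61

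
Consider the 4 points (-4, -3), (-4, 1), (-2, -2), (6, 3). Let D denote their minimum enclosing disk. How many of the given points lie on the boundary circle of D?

A smallest enclosing disk is always determined by at most three of the input points on its boundary.
The farthest pair is (-4, -3)–(6, 3) with squared distance 136. The circle on this segment as diameter has centre (1, 0) and r² = 136/4 = 34.
Check (-4, 1): distance² to centre = 26 ≤ 34, so it lies inside.
All remaining points lie in this disk, and no smaller disk contains both endpoints, so this is the minimum enclosing circle.
The points at distance exactly r from the centre are (-4, -3), (6, 3) — 2 points.

2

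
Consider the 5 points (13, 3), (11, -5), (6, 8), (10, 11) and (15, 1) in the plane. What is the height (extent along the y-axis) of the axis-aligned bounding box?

max y = 11, min y = -5, so height = 16.

16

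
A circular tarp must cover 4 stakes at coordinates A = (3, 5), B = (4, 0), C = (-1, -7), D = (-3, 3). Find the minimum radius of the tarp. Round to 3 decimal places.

6.325

The farthest pair is A–C with squared distance 160. The circle on this segment as diameter has centre (1, -1) and r² = 160/4 = 40.
Check B: distance² to centre = 10 ≤ 40, so it lies inside.
All remaining points lie in this disk, and no smaller disk contains both endpoints, so this is the minimum enclosing circle.
r = √40 ≈ 6.325.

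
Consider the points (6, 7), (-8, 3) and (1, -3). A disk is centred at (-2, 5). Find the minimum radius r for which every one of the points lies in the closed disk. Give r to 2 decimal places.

8.54

The required radius is the distance from (-2, 5) to the farthest point.
Squared distances: 68, 40, 73.
Maximum is 73, attained at (1, -3).
r = √73 ≈ 8.54.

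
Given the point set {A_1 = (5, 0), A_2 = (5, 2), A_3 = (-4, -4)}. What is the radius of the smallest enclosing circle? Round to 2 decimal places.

5.41

Side lengths²: A_1A_2² = 4, A_1A_3² = 97, A_2A_3² = 117.
Since A_2A_3² = 117 ≥ 97 + 4 = 101, the angle opposite A_2A_3 is not acute, so the smallest enclosing circle has A_2A_3 as diameter.
Centre = midpoint of A_2A_3 = (0.5, -1), r² = 117/4 = 29.25.
r = √(29.25) ≈ 5.41.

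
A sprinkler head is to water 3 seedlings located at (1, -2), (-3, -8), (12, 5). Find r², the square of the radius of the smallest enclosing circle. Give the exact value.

Call the three points A, B, C in the order given.
Side lengths²: AB² = 52, AC² = 170, BC² = 394.
Since BC² = 394 ≥ 170 + 52 = 222, the angle opposite BC is not acute, so the smallest enclosing circle has BC as diameter.
Centre = midpoint of BC = (4.5, -1.5), r² = 394/4 = 98.5.

98.5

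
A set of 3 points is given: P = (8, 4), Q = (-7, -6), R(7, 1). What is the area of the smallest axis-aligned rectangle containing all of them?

150

x ranges over [-7, 8], width 15.
y ranges over [-6, 4], height 10.
Area = 15 × 10 = 150.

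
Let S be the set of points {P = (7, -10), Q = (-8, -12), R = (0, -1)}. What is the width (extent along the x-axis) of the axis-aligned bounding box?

max x = 7, min x = -8, so width = 15.

15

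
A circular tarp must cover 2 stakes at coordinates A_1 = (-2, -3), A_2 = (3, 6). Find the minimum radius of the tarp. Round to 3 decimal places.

5.148

The smallest circle enclosing two points has them as diameter endpoints.
Centre = midpoint = (0.5, 1.5); r² = |A_1A_2|²/4 = 106/4 = 26.5.
r = √(26.5) ≈ 5.148.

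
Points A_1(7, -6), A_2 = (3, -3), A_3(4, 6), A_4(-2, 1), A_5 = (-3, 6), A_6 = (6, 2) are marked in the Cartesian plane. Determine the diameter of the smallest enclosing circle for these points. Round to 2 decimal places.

The minimum enclosing circle of a finite set is fixed by two of the points (as a diameter) or three (as a circumcircle).
The farthest pair is A_1–A_5 with squared distance 244. The circle on this segment as diameter has centre (2, 0) and r² = 244/4 = 61.
Check A_2: distance² to centre = 10 ≤ 61, so it lies inside.
All remaining points lie in this disk, and no smaller disk contains both endpoints, so this is the minimum enclosing circle.
Diameter = 2r = 2√61 ≈ 15.62.

15.62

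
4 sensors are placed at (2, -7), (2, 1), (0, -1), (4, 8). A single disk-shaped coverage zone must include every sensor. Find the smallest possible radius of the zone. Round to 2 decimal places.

The farthest pair is (2, -7)–(4, 8) with squared distance 229. The circle on this segment as diameter has centre (3, 0.5) and r² = 229/4 = 57.25.
Check (2, 1): distance² to centre = 1.25 ≤ 57.25, so it lies inside.
All remaining points lie in this disk, and no smaller disk contains both endpoints, so this is the minimum enclosing circle.
r = √(57.25) ≈ 7.57.

7.57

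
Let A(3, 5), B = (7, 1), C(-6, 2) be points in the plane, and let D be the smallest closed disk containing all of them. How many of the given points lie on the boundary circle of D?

2

Side lengths²: AB² = 32, AC² = 90, BC² = 170.
Since BC² = 170 ≥ 90 + 32 = 122, the angle opposite BC is not acute, so the smallest enclosing circle has BC as diameter.
Centre = midpoint of BC = (0.5, 1.5), r² = 170/4 = 42.5.
The points at distance exactly r from the centre are B, C — 2 points.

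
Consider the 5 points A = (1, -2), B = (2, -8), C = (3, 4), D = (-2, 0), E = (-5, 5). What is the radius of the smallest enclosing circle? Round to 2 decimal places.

A smallest enclosing disk is always determined by at most three of the input points on its boundary.
The farthest pair is B–E with squared distance 218. The circle on this segment as diameter has centre (-1.5, -1.5) and r² = 218/4 = 54.5.
Check A: distance² to centre = 6.5 ≤ 54.5, so it lies inside.
All remaining points lie in this disk, and no smaller disk contains both endpoints, so this is the minimum enclosing circle.
r = √(54.5) ≈ 7.38.

7.38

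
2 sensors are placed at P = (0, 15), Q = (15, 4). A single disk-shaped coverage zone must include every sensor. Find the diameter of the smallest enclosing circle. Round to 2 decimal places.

18.60

The smallest circle enclosing two points has them as diameter endpoints.
Centre = midpoint = (7.5, 9.5); r² = |PQ|²/4 = 346/4 = 86.5.
Diameter = 2r = 2√(86.5) ≈ 18.60.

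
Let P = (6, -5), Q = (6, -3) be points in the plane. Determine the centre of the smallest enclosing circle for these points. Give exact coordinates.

The smallest circle enclosing two points has them as diameter endpoints.
Centre = midpoint = (6, -4); r² = |PQ|²/4 = 4/4 = 1.
Centre = (6, -4).

(6, -4)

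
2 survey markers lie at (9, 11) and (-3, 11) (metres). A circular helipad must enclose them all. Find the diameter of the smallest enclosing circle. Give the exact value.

The smallest circle enclosing two points has them as diameter endpoints.
Centre = midpoint = (3, 11); r² = |(9, 11)−(-3, 11)|²/4 = 144/4 = 36.
Diameter = 2r = 2√36 = 12.

12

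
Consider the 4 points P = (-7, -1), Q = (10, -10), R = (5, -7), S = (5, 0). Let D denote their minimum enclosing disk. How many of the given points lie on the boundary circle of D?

The minimum enclosing circle of a finite set is fixed by two of the points (as a diameter) or three (as a circumcircle).
The farthest pair is P–Q with squared distance 370. The circle on this segment as diameter has centre (1.5, -5.5) and r² = 370/4 = 92.5.
Check R: distance² to centre = 14.5 ≤ 92.5, so it lies inside.
All remaining points lie in this disk, and no smaller disk contains both endpoints, so this is the minimum enclosing circle.
The points at distance exactly r from the centre are P, Q — 2 points.

2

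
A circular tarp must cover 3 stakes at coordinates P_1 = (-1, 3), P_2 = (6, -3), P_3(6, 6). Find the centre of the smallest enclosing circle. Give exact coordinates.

Side lengths²: P_1P_2² = 85, P_1P_3² = 58, P_2P_3² = 81.
Since P_1P_2² = 85 < 81 + 58 = 139, the triangle is acute, so the smallest enclosing circle is the circumcircle.
Circumcentre = (53/14, 1.5), r² = 2465/98.
Centre = (53/14, 1.5).

(53/14, 1.5)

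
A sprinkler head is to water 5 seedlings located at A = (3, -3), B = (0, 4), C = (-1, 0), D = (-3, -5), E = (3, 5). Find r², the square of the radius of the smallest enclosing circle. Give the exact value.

34

The farthest pair is D–E with squared distance 136. The circle on this segment as diameter has centre (0, 0) and r² = 136/4 = 34.
Check A: distance² to centre = 18 ≤ 34, so it lies inside.
All remaining points lie in this disk, and no smaller disk contains both endpoints, so this is the minimum enclosing circle.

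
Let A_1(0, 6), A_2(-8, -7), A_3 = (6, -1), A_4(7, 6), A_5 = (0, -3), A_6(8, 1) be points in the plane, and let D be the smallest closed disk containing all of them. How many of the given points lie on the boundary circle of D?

By Welzl's lemma the MEC is supported by two points (diametrically opposite) or three points (on a circumcircle).
The farthest pair is A_2–A_4 with squared distance 394. The circle on this segment as diameter has centre (-0.5, -0.5) and r² = 394/4 = 98.5.
Check A_1: distance² to centre = 42.5 ≤ 98.5, so it lies inside.
All remaining points lie in this disk, and no smaller disk contains both endpoints, so this is the minimum enclosing circle.
The points at distance exactly r from the centre are A_2, A_4 — 2 points.

2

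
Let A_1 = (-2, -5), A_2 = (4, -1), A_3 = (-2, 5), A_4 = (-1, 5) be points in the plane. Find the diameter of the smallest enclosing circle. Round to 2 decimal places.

The minimum enclosing circle of a finite set is fixed by two of the points (as a diameter) or three (as a circumcircle).
The minimum enclosing circle is determined by three boundary points: A_1, A_2, A_3.
Their circumcentre is (-1, 0) with r² = 26.
The farthest remaining point A_4 is at distance² 25 ≤ 26.
Diameter = 2r = 2√26 ≈ 10.20.

10.20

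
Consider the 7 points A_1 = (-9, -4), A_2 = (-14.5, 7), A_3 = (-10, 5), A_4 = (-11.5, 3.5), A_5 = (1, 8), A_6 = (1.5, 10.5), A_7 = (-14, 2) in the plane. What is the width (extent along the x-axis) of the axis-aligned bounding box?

16

max x = 1.5, min x = -14.5, so width = 16.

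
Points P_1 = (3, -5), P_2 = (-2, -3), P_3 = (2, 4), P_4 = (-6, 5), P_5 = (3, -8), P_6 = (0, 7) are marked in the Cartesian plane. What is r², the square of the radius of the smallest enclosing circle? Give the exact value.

A smallest enclosing disk is always determined by at most three of the input points on its boundary.
The minimum enclosing circle is determined by three boundary points: P_4, P_5, P_6.
Their circumcentre is (-0.6875, -0.9375) with r² = 63.4765625.
The farthest remaining point P_3 is at distance² 31.6015625 ≤ 63.4765625.

63.4765625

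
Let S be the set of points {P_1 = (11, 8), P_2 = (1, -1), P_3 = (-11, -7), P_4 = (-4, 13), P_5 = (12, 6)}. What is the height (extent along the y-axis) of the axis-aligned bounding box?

20

max y = 13, min y = -7, so height = 20.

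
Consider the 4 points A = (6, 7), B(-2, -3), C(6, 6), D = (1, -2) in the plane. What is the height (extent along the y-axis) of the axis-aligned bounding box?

10

max y = 7, min y = -3, so height = 10.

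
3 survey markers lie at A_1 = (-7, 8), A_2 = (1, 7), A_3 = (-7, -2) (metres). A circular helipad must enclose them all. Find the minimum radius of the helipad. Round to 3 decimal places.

Side lengths²: A_1A_2² = 65, A_1A_3² = 100, A_2A_3² = 145.
Since A_2A_3² = 145 < 100 + 65 = 165, the triangle is acute, so the smallest enclosing circle is the circumcircle.
Circumcentre = (-3.5625, 3), r² = 36.81640625.
r = √(36.81640625) ≈ 6.068.

6.068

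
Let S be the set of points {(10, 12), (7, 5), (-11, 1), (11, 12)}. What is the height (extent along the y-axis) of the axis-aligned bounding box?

max y = 12, min y = 1, so height = 11.

11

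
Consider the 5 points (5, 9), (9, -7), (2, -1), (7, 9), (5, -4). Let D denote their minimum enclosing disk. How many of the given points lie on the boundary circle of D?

2

The farthest pair is (5, 9)–(9, -7) with squared distance 272. The circle on this segment as diameter has centre (7, 1) and r² = 272/4 = 68.
Check (2, -1): distance² to centre = 29 ≤ 68, so it lies inside.
All remaining points lie in this disk, and no smaller disk contains both endpoints, so this is the minimum enclosing circle.
The points at distance exactly r from the centre are (5, 9), (9, -7) — 2 points.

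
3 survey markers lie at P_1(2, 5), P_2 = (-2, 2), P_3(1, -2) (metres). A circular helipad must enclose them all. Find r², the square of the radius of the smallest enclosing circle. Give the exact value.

Side lengths²: P_1P_2² = 25, P_1P_3² = 50, P_2P_3² = 25.
Since P_1P_3² = 50 ≥ 25 + 25 = 50, the angle opposite P_1P_3 is not acute, so the smallest enclosing circle has P_1P_3 as diameter.
Centre = midpoint of P_1P_3 = (1.5, 1.5), r² = 50/4 = 12.5.

12.5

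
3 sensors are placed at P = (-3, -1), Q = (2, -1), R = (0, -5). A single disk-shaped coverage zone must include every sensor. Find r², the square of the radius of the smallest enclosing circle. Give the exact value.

7.8125

Side lengths²: PQ² = 25, PR² = 25, QR² = 20.
Since PR² = 25 < 25 + 20 = 45, the triangle is acute, so the smallest enclosing circle is the circumcircle.
Circumcentre = (-0.5, -2.25), r² = 7.8125.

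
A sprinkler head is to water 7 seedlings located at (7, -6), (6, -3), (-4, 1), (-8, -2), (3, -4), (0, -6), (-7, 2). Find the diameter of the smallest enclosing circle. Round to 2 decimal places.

By Welzl's lemma the MEC is supported by two points (diametrically opposite) or three points (on a circumcircle).
The farthest pair is (7, -6)–(-7, 2) with squared distance 260. The circle on this segment as diameter has centre (0, -2) and r² = 260/4 = 65.
Check (6, -3): distance² to centre = 37 ≤ 65, so it lies inside.
All remaining points lie in this disk, and no smaller disk contains both endpoints, so this is the minimum enclosing circle.
Diameter = 2r = 2√65 ≈ 16.12.

16.12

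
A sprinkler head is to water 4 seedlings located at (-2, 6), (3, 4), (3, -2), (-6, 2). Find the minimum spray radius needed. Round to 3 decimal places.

5.054

The minimum enclosing circle of a finite set is fixed by two of the points (as a diameter) or three (as a circumcircle).
The minimum enclosing circle is determined by three boundary points: (-2, 6), (3, -2), (-6, 2).
Their circumcentre is (-27/26, 27/26) with r² = 8633/338.
The farthest remaining point (3, 4) is at distance² 8477/338 ≤ 8633/338.
r = √(8633/338) ≈ 5.054.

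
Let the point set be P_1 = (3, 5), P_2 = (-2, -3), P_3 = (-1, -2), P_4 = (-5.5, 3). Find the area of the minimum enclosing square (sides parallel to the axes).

72.25

The bounding box has width 8.5 and height 8.
An axis-aligned square enclosing the set must have side ≥ max(width, height).
So the minimum side is max(8.5, 8) = 8.5.
Area = 8.5² = 72.25.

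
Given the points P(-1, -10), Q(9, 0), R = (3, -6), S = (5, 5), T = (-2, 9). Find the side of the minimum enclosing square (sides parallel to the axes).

The bounding box has width 11 and height 19.
An axis-aligned square enclosing the set must have side ≥ max(width, height).
So the minimum side is max(11, 19) = 19.

19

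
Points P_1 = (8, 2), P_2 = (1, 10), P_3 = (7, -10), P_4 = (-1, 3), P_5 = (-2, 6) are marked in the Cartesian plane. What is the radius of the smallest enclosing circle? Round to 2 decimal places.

The farthest pair is P_2–P_3 with squared distance 436. The circle on this segment as diameter has centre (4, 0) and r² = 436/4 = 109.
Check P_1: distance² to centre = 20 ≤ 109, so it lies inside.
All remaining points lie in this disk, and no smaller disk contains both endpoints, so this is the minimum enclosing circle.
r = √109 ≈ 10.44.

10.44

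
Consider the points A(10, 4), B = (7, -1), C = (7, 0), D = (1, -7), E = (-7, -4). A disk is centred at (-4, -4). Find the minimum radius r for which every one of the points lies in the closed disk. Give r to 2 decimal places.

16.12

The required radius is the distance from (-4, -4) to the farthest point.
Squared distances: 260, 130, 137, 34, 9.
Maximum is 260, attained at A.
r = √260 ≈ 16.12.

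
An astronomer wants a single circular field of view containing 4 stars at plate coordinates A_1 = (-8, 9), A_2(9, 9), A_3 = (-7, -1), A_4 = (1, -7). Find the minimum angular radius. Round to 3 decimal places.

10.262

The minimum enclosing circle is determined by three boundary points: A_1, A_2, A_4.
Their circumcentre is (0.5, 3.25) with r² = 105.3125.
The farthest remaining point A_3 is at distance² 74.3125 ≤ 105.3125.
r = √(105.3125) ≈ 10.262.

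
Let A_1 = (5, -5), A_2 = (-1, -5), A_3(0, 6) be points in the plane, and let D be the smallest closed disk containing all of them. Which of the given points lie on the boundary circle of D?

A_1, A_2, A_3

Side lengths²: A_1A_2² = 36, A_1A_3² = 146, A_2A_3² = 122.
Since A_1A_3² = 146 < 122 + 36 = 158, the triangle is acute, so the smallest enclosing circle is the circumcircle.
Circumcentre = (2, 3/11), r² = 4453/121.
The points at distance exactly r from the centre are A_1, A_2, A_3 — 3 points.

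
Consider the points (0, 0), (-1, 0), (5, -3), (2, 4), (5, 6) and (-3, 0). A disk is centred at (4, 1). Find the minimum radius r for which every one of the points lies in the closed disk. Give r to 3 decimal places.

The required radius is the distance from (4, 1) to the farthest point.
Squared distances: 17, 26, 17, 13, 26, 50.
Maximum is 50, attained at (-3, 0).
r = √50 ≈ 7.071.

7.071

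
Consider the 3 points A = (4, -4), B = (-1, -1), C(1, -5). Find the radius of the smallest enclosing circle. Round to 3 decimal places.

2.915

Side lengths²: AB² = 34, AC² = 10, BC² = 20.
Since AB² = 34 ≥ 20 + 10 = 30, the angle opposite AB is not acute, so the smallest enclosing circle has AB as diameter.
Centre = midpoint of AB = (1.5, -2.5), r² = 34/4 = 8.5.
r = √(8.5) ≈ 2.915.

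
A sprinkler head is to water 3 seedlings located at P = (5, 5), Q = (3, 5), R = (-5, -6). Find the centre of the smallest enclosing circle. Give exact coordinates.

Side lengths²: PQ² = 4, PR² = 221, QR² = 185.
Since PR² = 221 ≥ 185 + 4 = 189, the angle opposite PR is not acute, so the smallest enclosing circle has PR as diameter.
Centre = midpoint of PR = (0, -0.5), r² = 221/4 = 55.25.
Centre = (0, -0.5).

(0, -0.5)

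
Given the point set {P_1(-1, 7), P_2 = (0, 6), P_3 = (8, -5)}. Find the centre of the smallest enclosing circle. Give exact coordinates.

Side lengths²: P_1P_2² = 2, P_1P_3² = 225, P_2P_3² = 185.
Since P_1P_3² = 225 ≥ 185 + 2 = 187, the angle opposite P_1P_3 is not acute, so the smallest enclosing circle has P_1P_3 as diameter.
Centre = midpoint of P_1P_3 = (3.5, 1), r² = 225/4 = 56.25.
Centre = (3.5, 1).

(3.5, 1)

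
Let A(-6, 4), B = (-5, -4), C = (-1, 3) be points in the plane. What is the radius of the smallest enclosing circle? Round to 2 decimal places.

Side lengths²: AB² = 65, AC² = 26, BC² = 65.
Since BC² = 65 < 65 + 26 = 91, the triangle is acute, so the smallest enclosing circle is the circumcircle.
Circumcentre = (-25/6, 1/6), r² = 325/18.
r = √(325/18) ≈ 4.25.

4.25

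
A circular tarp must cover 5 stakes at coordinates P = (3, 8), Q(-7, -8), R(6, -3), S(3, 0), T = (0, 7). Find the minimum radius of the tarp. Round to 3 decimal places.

The minimum enclosing circle of a finite set is fixed by two of the points (as a diameter) or three (as a circumcircle).
The farthest pair is P–Q with squared distance 356. The circle on this segment as diameter has centre (-2, 0) and r² = 356/4 = 89.
Check R: distance² to centre = 73 ≤ 89, so it lies inside.
All remaining points lie in this disk, and no smaller disk contains both endpoints, so this is the minimum enclosing circle.
r = √89 ≈ 9.434.

9.434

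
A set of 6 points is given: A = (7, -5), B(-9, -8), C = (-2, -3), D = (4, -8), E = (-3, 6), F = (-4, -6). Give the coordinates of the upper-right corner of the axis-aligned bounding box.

x-range [-9, 7], y-range [-8, 6].
The upper-right corner is (7, 6).

(7, 6)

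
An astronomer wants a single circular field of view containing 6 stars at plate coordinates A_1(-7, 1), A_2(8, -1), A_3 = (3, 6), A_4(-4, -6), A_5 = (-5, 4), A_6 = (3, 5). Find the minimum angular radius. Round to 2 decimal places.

7.57

The farthest pair is A_1–A_2 with squared distance 229. The circle on this segment as diameter has centre (0.5, 0) and r² = 229/4 = 57.25.
Check A_3: distance² to centre = 42.25 ≤ 57.25, so it lies inside.
All remaining points lie in this disk, and no smaller disk contains both endpoints, so this is the minimum enclosing circle.
r = √(57.25) ≈ 7.57.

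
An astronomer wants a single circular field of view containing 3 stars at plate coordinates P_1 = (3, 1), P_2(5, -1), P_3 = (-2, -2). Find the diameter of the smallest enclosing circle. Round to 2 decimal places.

Side lengths²: P_1P_2² = 8, P_1P_3² = 34, P_2P_3² = 50.
Since P_2P_3² = 50 ≥ 34 + 8 = 42, the angle opposite P_2P_3 is not acute, so the smallest enclosing circle has P_2P_3 as diameter.
Centre = midpoint of P_2P_3 = (1.5, -1.5), r² = 50/4 = 12.5.
Diameter = 2r = 2√(12.5) ≈ 7.07.

7.07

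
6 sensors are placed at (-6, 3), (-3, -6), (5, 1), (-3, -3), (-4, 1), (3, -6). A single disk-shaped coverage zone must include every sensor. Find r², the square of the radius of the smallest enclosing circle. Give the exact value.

6625/162

By Welzl's lemma the MEC is supported by two points (diametrically opposite) or three points (on a circumcircle).
The minimum enclosing circle is determined by three boundary points: (-6, 3), (5, 1), (3, -6).
Their circumcentre is (-19/18, -19/18) with r² = 6625/162.
The farthest remaining point (-3, -6) is at distance² 4573/162 ≤ 6625/162.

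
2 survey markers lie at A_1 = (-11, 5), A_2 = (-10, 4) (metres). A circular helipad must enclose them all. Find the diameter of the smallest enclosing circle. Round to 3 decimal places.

The smallest circle enclosing two points has them as diameter endpoints.
Centre = midpoint = (-10.5, 4.5); r² = |A_1A_2|²/4 = 2/4 = 0.5.
Diameter = 2r = 2√(0.5) ≈ 1.414.

1.414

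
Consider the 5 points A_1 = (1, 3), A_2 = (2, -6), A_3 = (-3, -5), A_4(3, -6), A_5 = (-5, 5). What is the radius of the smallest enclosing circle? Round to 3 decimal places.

By Welzl's lemma the MEC is supported by two points (diametrically opposite) or three points (on a circumcircle).
The farthest pair is A_4–A_5 with squared distance 185. The circle on this segment as diameter has centre (-1, -0.5) and r² = 185/4 = 46.25.
Check A_1: distance² to centre = 16.25 ≤ 46.25, so it lies inside.
All remaining points lie in this disk, and no smaller disk contains both endpoints, so this is the minimum enclosing circle.
r = √(46.25) ≈ 6.801.

6.801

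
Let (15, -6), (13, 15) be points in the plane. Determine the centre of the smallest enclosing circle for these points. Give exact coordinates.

The smallest circle enclosing two points has them as diameter endpoints.
Centre = midpoint = (14, 4.5); r² = |(15, -6)−(13, 15)|²/4 = 445/4 = 111.25.
Centre = (14, 4.5).

(14, 4.5)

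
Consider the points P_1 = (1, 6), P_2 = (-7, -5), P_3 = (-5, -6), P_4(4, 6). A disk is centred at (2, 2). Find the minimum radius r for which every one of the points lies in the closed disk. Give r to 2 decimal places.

11.40

The required radius is the distance from (2, 2) to the farthest point.
Squared distances: 17, 130, 113, 20.
Maximum is 130, attained at P_2.
r = √130 ≈ 11.40.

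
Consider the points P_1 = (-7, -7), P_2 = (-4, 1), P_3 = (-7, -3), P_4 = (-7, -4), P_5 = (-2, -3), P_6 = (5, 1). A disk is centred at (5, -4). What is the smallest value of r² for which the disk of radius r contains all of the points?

The required radius is the distance from (5, -4) to the farthest point.
Squared distances: 153, 106, 145, 144, 50, 25.
Maximum is 153, attained at P_1.

153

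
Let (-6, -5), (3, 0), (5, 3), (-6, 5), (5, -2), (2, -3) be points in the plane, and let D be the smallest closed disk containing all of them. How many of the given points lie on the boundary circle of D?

A smallest enclosing disk is always determined by at most three of the input points on its boundary.
The minimum enclosing circle is determined by three boundary points: (-6, -5), (5, 3), (-6, 5).
Their circumcentre is (-27/22, 0) with r² = 23125/484.
The farthest remaining point (5, -2) is at distance² 20705/484 ≤ 23125/484.
The points at distance exactly r from the centre are (-6, -5), (5, 3), (-6, 5) — 3 points.

3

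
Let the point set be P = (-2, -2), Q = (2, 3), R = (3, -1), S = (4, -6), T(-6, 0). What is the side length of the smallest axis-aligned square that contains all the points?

10

The bounding box has width 10 and height 9.
An axis-aligned square enclosing the set must have side ≥ max(width, height).
So the minimum side is max(10, 9) = 10.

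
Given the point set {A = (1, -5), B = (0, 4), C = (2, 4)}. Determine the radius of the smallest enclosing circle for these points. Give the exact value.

Side lengths²: AB² = 82, AC² = 82, BC² = 4.
Since AC² = 82 < 82 + 4 = 86, the triangle is acute, so the smallest enclosing circle is the circumcircle.
Circumcentre = (1, -4/9), r² = 1681/81.
r = √(1681/81) = 41/9.

41/9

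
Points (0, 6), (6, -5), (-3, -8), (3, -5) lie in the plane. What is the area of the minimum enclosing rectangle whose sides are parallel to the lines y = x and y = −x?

144.5

In coordinates u = x + y, v = x − y the rectangle is axis-aligned; the map (x,y)→(u,v) scales areas by 2.
u-values: 6, 1, -11, -2; range = 6 − (-11) = 17.
v-values: -6, 11, 5, 8; range = 11 − (-6) = 17.
Area = (17 × 17) / 2 = 144.5.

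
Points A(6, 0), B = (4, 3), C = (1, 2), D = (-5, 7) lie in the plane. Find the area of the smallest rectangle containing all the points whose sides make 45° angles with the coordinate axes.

In coordinates u = x + y, v = x − y the rectangle is axis-aligned; the map (x,y)→(u,v) scales areas by 2.
u-values: 6, 7, 3, 2; range = 7 − 2 = 5.
v-values: 6, 1, -1, -12; range = 6 − (-12) = 18.
Area = (5 × 18) / 2 = 45.

45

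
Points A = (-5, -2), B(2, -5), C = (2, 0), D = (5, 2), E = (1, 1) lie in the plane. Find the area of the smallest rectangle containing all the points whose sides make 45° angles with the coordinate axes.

70

In coordinates u = x + y, v = x − y the rectangle is axis-aligned; the map (x,y)→(u,v) scales areas by 2.
u-values: -7, -3, 2, 7, 2; range = 7 − (-7) = 14.
v-values: -3, 7, 2, 3, 0; range = 7 − (-3) = 10.
Area = (14 × 10) / 2 = 70.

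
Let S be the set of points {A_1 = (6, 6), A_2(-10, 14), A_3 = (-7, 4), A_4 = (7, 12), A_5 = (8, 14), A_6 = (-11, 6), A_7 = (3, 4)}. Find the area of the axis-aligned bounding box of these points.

190

x ranges over [-11, 8], width 19.
y ranges over [4, 14], height 10.
Area = 19 × 10 = 190.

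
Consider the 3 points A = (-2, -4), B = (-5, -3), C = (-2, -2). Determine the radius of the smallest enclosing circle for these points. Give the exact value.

Side lengths²: AB² = 10, AC² = 4, BC² = 10.
Since BC² = 10 < 10 + 4 = 14, the triangle is acute, so the smallest enclosing circle is the circumcircle.
Circumcentre = (-10/3, -3), r² = 25/9.
r = √(25/9) = 5/3.

5/3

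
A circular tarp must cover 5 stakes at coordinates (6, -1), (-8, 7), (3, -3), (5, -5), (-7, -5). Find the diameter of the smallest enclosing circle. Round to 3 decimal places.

17.692

A smallest enclosing disk is always determined by at most three of the input points on its boundary.
The farthest pair is (-8, 7)–(5, -5) with squared distance 313. The circle on this segment as diameter has centre (-1.5, 1) and r² = 313/4 = 78.25.
Check (6, -1): distance² to centre = 60.25 ≤ 78.25, so it lies inside.
All remaining points lie in this disk, and no smaller disk contains both endpoints, so this is the minimum enclosing circle.
Diameter = 2r = 2√(78.25) ≈ 17.692.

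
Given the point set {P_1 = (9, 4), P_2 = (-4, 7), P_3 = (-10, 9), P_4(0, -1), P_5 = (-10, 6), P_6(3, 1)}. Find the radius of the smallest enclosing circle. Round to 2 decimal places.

9.82

By Welzl's lemma the MEC is supported by two points (diametrically opposite) or three points (on a circumcircle).
The farthest pair is P_1–P_3 with squared distance 386. The circle on this segment as diameter has centre (-0.5, 6.5) and r² = 386/4 = 96.5.
Check P_2: distance² to centre = 12.5 ≤ 96.5, so it lies inside.
All remaining points lie in this disk, and no smaller disk contains both endpoints, so this is the minimum enclosing circle.
r = √(96.5) ≈ 9.82.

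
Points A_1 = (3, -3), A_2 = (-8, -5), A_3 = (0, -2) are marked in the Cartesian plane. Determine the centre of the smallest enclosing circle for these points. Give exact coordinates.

Side lengths²: A_1A_2² = 125, A_1A_3² = 10, A_2A_3² = 73.
Since A_1A_2² = 125 ≥ 73 + 10 = 83, the angle opposite A_1A_2 is not acute, so the smallest enclosing circle has A_1A_2 as diameter.
Centre = midpoint of A_1A_2 = (-2.5, -4), r² = 125/4 = 31.25.
Centre = (-2.5, -4).

(-2.5, -4)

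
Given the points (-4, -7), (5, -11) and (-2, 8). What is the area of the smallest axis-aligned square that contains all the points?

The bounding box has width 9 and height 19.
An axis-aligned square enclosing the set must have side ≥ max(width, height).
So the minimum side is max(9, 19) = 19.
Area = 19² = 361.

361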